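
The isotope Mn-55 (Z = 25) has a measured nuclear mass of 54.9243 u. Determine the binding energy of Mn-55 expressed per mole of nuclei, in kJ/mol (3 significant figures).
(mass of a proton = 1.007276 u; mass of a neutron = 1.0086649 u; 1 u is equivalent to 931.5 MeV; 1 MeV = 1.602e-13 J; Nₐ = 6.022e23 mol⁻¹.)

The nucleus contains 25 protons and 55 − 25 = 30 neutrons.
Σm = 25·m_p + 30·m_n = 25.181900 + 30.2599470 = 55.4418470 u
Mass defect Δm = 55.4418470 − 54.9243 = 0.5175470 u
E_B = 0.5175470 × 931.5 = 482.095 MeV
Per nucleus in joules: 482.095 MeV × 1.602e-13 J/MeV = 7.7232e-11 J
Per mole: 7.7232e-11 J × 6.022e23 mol⁻¹ = 4.6509e+13 J/mol

4.65e+10 kJ/mol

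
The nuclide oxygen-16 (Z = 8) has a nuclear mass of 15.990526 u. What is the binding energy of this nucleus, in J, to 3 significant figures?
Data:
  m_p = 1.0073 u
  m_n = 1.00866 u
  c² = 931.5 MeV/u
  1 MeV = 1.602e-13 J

2.05e-11 J

Z = 8, so N = A − Z = 16 − 8 = 8.
Mass of separated nucleons = 8(1.0073) + 8(1.00866) = 8.0584 + 8.06928 = 16.12768 u
Mass defect Δm = 16.12768 − 15.990526 = 0.137154 u
E_B = 0.137154 × 931.5 = 127.759 MeV
In joules: 127.759 MeV × 1.602e-13 J/MeV = 2.0467e-11 J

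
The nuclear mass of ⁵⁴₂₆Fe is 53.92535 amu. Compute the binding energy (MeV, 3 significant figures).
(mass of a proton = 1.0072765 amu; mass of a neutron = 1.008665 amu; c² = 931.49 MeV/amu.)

472 MeV

Mass of separated nucleons = 26(1.0072765) + 28(1.008665) = 26.1891890 + 28.242620 = 54.4318090 amu
Δm = 54.4318090 − 53.92535 = 0.5064590 amu
Converting to energy: 0.5064590 amu × 931.49 MeV/amu = 471.761 MeV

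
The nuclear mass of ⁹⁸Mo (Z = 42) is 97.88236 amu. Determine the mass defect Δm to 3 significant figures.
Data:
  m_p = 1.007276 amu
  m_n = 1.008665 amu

0.908 amu

Mass of separated nucleons = 42(1.007276) + 56(1.008665) = 42.305592 + 56.485240 = 98.790832 amu
The mass defect is 98.790832 − 97.88236 = 0.908472 amu.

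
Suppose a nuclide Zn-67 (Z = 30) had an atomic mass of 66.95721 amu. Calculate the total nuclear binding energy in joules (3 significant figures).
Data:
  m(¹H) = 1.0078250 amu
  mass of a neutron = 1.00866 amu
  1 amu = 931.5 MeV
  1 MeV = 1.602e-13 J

The nucleus contains 30 protons and 67 − 30 = 37 neutrons.
Total constituent mass: 30 × 1.0078250 + 37 × 1.00866 = 67.5551700 amu
The mass defect is 67.5551700 − 66.95721 = 0.5979600 amu.
Binding energy = Δm·c² = 0.5979600 × 931.5 MeV/amu = 557.000 MeV
In joules: 557.000 MeV × 1.602e-13 J/MeV = 8.9231e-11 J

8.92e-11 J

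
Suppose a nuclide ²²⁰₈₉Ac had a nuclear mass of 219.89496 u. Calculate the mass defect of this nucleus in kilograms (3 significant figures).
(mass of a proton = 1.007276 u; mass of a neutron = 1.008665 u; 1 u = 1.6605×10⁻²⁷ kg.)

3.13e-27 kg

The nucleus contains 89 protons and 220 − 89 = 131 neutrons.
Mass of separated nucleons = 89(1.007276) + 131(1.008665) = 89.647564 + 132.135115 = 221.782679 u
Mass defect Δm = 221.782679 − 219.89496 = 1.887719 u
In SI units: 1.887719 u × 1.6605×10⁻²⁷ kg/u = 3.1346e-27 kg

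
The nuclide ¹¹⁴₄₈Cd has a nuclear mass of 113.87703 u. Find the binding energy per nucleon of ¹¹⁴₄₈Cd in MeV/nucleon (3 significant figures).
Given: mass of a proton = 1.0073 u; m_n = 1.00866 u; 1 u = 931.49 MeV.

Z = 48, so N = A − Z = 114 − 48 = 66.
Total constituent mass: 48 × 1.0073 + 66 × 1.00866 = 114.92196 u
The mass defect is 114.92196 − 113.87703 = 1.04493 u.
E_B = 1.04493 × 931.49 = 973.342 MeV
Per nucleon: 973.342 / 114 = 8.538 MeV

8.54 MeV/nucleon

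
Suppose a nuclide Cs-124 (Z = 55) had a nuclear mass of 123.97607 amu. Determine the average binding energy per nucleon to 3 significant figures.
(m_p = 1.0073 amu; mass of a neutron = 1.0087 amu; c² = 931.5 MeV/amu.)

7.71 MeV/nucleon

With 55 protons and 69 neutrons (A = 124):
Total constituent mass: 55 × 1.0073 + 69 × 1.0087 = 125.0018 amu
Δm = 125.0018 − 123.97607 = 1.02573 amu
Binding energy = Δm·c² = 1.02573 × 931.5 MeV/amu = 955.467 MeV
Dividing by A = 124 gives 7.705 MeV per nucleon.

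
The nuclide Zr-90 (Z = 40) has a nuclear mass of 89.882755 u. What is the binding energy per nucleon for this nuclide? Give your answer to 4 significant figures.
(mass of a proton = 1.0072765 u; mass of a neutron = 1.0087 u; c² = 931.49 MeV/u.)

Σm = 40·m_p + 50·m_n = 40.2910600 + 50.4350 = 90.7260600 u
Mass defect Δm = 90.7260600 − 89.882755 = 0.8433050 u
Binding energy = Δm·c² = 0.8433050 × 931.49 MeV/u = 785.530 MeV
BE/A = 785.530 MeV / 90 = 8.728 MeV/nucleon

8.728 MeV/nucleon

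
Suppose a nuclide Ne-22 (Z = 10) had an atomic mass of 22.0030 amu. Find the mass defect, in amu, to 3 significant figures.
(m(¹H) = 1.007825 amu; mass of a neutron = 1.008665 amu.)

0.179 amu

Σm = 10·m(¹H) + 12·m_n = 10.078250 + 12.103980 = 22.182230 amu
Δm = 22.182230 − 22.0030 = 0.179230 amu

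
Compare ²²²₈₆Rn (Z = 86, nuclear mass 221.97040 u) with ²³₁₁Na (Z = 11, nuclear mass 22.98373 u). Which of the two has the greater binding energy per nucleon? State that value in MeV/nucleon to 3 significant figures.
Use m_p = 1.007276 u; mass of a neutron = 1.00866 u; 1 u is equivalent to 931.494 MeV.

²²²₈₆Rn: Σm = 86(1.007276) + 136(1.00866) = 223.803496 u; Δm = 1.833096 u; E_B = 1707.52 MeV; E_B/A = 7.692 MeV
²³₁₁Na: Σm = 11(1.007276) + 12(1.00866) = 23.183956 u; Δm = 0.200226 u; E_B = 186.51 MeV; E_B/A = 8.109 MeV
²³₁₁Na has the higher binding energy per nucleon, so it is the more tightly bound nucleus.

²³₁₁Na; 8.11 MeV/nucleon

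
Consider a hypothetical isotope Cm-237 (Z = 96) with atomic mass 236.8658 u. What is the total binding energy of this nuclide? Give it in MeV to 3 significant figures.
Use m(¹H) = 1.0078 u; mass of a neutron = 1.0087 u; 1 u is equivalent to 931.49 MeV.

With 96 protons and 141 neutrons (A = 237):
Total constituent mass: 96 × 1.0078 + 141 × 1.0087 = 238.9755 u
Δm = 238.9755 − 236.8658 = 2.1097 u
E_B = 2.1097 × 931.49 = 1965.16 MeV

1970 MeV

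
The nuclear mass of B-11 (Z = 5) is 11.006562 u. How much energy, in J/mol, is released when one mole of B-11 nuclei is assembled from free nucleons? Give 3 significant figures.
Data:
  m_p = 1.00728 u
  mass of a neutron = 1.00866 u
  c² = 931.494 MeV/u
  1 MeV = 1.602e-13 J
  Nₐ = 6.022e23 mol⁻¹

7.35e+12 J/mol

Z = 5, so N = A − Z = 11 − 5 = 6.
Mass of separated nucleons = 5(1.00728) + 6(1.00866) = 5.03640 + 6.05196 = 11.08836 u
The mass defect is 11.08836 − 11.006562 = 0.081798 u.
Converting to energy: 0.081798 u × 931.494 MeV/u = 76.1943 MeV
Per nucleus in joules: 76.1943 MeV × 1.602e-13 J/MeV = 1.2206e-11 J
Per mole: 1.2206e-11 J × 6.022e23 mol⁻¹ = 7.3505e+12 J/mol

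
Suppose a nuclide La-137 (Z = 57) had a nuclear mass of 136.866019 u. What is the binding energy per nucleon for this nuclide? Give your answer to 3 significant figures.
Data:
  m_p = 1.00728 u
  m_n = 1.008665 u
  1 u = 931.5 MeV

8.45 MeV/nucleon

Σm = 57·m_p + 80·m_n = 57.41496 + 80.693200 = 138.108160 u
Mass defect Δm = 138.108160 − 136.866019 = 1.242141 u
Binding energy = Δm·c² = 1.242141 × 931.5 MeV/u = 1157.05 MeV
Per nucleon: 1157.05 / 137 = 8.446 MeV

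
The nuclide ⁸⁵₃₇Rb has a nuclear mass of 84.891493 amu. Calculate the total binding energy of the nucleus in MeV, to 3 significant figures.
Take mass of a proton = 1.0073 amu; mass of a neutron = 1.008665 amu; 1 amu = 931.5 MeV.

Σm = 37·m_p + 48·m_n = 37.2701 + 48.415920 = 85.686020 amu
Mass defect Δm = 85.686020 − 84.891493 = 0.794527 amu
Converting to energy: 0.794527 amu × 931.5 MeV/amu = 740.102 MeV

740 MeV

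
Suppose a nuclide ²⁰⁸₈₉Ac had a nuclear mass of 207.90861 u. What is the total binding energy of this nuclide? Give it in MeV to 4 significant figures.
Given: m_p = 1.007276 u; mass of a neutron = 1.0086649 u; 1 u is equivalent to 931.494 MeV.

Z = 89, so N = A − Z = 208 − 89 = 119.
Mass of separated nucleons = 89(1.007276) + 119(1.0086649) = 89.647564 + 120.0311231 = 209.6786871 u
Δm = 209.6786871 − 207.90861 = 1.7700771 u
E_B = 1.7700771 × 931.494 = 1648.82 MeV

1649 MeV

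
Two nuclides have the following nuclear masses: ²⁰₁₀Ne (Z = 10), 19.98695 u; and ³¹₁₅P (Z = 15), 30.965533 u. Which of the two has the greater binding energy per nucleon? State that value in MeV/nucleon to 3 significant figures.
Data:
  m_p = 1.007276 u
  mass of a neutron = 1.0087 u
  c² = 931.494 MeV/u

²⁰₁₀Ne: Σm = 10(1.007276) + 10(1.0087) = 20.159760 u; Δm = 0.172810 u; E_B = 160.97 MeV; E_B/A = 8.049 MeV
³¹₁₅P: Σm = 15(1.007276) + 16(1.0087) = 31.248340 u; Δm = 0.282807 u; E_B = 263.43 MeV; E_B/A = 8.498 MeV
³¹₁₅P has the higher binding energy per nucleon, so it is the more tightly bound nucleus.

³¹₁₅P; 8.50 MeV/nucleon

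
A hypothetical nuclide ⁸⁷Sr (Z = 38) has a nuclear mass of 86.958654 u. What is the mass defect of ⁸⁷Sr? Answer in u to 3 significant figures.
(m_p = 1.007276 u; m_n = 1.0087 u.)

With 38 protons and 49 neutrons (A = 87):
Mass of separated nucleons = 38(1.007276) + 49(1.0087) = 38.276488 + 49.4263 = 87.702788 u
The mass defect is 87.702788 − 86.958654 = 0.744134 u.

0.744 u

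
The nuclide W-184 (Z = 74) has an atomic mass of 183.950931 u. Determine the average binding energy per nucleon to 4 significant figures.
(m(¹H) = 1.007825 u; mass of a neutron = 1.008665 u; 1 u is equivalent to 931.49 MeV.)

Σm = 74·m(¹H) + 110·m_n = 74.579050 + 110.953150 = 185.532200 u
Δm = 185.532200 − 183.950931 = 1.581269 u
E_B = 1.581269 × 931.49 = 1472.94 MeV
Per nucleon: 1472.94 / 184 = 8.005 MeV

8.005 MeV/nucleon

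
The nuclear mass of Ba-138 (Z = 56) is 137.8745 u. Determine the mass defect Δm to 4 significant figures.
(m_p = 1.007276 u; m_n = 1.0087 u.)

1.246 u

Mass of separated nucleons = 56(1.007276) + 82(1.0087) = 56.407456 + 82.7134 = 139.120856 u
Δm = 139.120856 − 137.8745 = 1.246356 u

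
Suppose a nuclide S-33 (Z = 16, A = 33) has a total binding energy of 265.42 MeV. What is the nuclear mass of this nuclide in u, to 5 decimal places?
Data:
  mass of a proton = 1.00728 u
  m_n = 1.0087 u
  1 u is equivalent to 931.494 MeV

32.97944 u

Mass defect = 265.42 MeV / (931.494 MeV/u) = 0.2849401 u
Constituent mass = 16(1.00728) + 17(1.0087) = 33.26438 u
Nuclear mass = 33.26438 − 0.2849401 = 32.9794399 u ≈ 32.97944 u (to 5 decimal places)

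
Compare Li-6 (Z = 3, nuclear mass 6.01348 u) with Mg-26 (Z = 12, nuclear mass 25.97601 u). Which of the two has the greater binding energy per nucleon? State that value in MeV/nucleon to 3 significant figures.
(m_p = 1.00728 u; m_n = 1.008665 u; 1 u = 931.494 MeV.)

Mg-26; 8.34 MeV/nucleon

Li-6: Σm = 3(1.00728) + 3(1.008665) = 6.047835 u; Δm = 0.034355 u; E_B = 32.001 MeV; E_B/A = 5.334 MeV
Mg-26: Σm = 12(1.00728) + 14(1.008665) = 26.208670 u; Δm = 0.232660 u; E_B = 216.72 MeV; E_B/A = 8.335 MeV
Mg-26 has the higher binding energy per nucleon, so it is the more tightly bound nucleus.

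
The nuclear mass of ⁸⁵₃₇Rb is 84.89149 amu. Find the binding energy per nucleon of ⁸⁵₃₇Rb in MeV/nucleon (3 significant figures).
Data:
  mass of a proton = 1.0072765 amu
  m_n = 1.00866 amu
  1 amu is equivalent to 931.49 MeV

8.69 MeV/nucleon

With 37 protons and 48 neutrons (A = 85):
Mass of separated nucleons = 37(1.0072765) + 48(1.00866) = 37.2692305 + 48.41568 = 85.6849105 amu
Δm = 85.6849105 − 84.89149 = 0.7934205 amu
Converting to energy: 0.7934205 amu × 931.49 MeV/amu = 739.063 MeV
Per nucleon: 739.063 / 85 = 8.6949 MeV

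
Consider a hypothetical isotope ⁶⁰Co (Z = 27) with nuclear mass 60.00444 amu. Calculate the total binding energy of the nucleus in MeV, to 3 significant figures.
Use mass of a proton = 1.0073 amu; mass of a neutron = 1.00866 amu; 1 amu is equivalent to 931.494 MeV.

Σm = 27·m_p + 33·m_n = 27.1971 + 33.28578 = 60.48288 amu
Δm = 60.48288 − 60.00444 = 0.47844 amu
Binding energy = Δm·c² = 0.47844 × 931.494 MeV/amu = 445.664 MeV

446 MeV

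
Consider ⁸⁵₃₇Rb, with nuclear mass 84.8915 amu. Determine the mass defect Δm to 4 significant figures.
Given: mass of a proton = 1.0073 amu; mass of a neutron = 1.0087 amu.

0.7962 amu

Z = 37, so N = A − Z = 85 − 37 = 48.
Σm = 37·m_p + 48·m_n = 37.2701 + 48.4176 = 85.6877 amu
Mass defect Δm = 85.6877 − 84.8915 = 0.7962 amu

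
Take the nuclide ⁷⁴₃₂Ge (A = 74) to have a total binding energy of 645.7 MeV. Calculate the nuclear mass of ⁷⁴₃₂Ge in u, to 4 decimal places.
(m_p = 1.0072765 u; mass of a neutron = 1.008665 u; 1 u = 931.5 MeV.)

73.9036 u

Mass defect = 645.7 MeV / (931.5 MeV/u) = 0.693183 u
Constituent mass = 32(1.0072765) + 42(1.008665) = 74.5967780 u
Nuclear mass = 74.5967780 − 0.693183 = 73.9035950 u ≈ 73.9036 u (to 4 decimal places)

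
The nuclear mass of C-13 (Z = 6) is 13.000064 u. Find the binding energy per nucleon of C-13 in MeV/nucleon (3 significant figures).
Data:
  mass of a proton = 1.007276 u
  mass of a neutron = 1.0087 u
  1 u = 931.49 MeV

7.49 MeV/nucleon

Total constituent mass: 6 × 1.007276 + 7 × 1.0087 = 13.104556 u
Mass defect Δm = 13.104556 − 13.000064 = 0.104492 u
Converting to energy: 0.104492 u × 931.49 MeV/u = 97.3333 MeV
BE/A = 97.3333 MeV / 13 = 7.487 MeV/nucleon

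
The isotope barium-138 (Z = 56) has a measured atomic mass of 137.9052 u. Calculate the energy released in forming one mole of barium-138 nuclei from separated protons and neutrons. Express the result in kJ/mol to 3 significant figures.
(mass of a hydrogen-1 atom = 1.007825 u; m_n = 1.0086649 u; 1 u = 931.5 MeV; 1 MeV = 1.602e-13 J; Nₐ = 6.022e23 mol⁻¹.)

1.12e+11 kJ/mol

Mass of separated nucleons = 56(1.007825) + 82(1.0086649) = 56.438200 + 82.7105218 = 139.1487218 u
The mass defect is 139.1487218 − 137.9052 = 1.2435218 u.
E_B = 1.2435218 × 931.5 = 1158.34 MeV
Per nucleus in joules: 1158.34 MeV × 1.602e-13 J/MeV = 1.8557e-10 J
Per mole: 1.8557e-10 J × 6.022e23 mol⁻¹ = 1.1175e+14 J/mol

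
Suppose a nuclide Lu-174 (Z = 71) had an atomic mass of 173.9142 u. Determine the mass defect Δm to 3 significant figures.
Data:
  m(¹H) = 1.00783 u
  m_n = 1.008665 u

1.53 u

Total constituent mass: 71 × 1.00783 + 103 × 1.008665 = 175.448425 u
The mass defect is 175.448425 − 173.9142 = 1.534225 u.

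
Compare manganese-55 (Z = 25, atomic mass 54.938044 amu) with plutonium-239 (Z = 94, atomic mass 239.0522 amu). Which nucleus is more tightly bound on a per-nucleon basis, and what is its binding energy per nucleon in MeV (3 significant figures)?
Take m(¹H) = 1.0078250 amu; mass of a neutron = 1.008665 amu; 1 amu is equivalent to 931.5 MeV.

manganese-55: Σm = 25(1.0078250) + 30(1.008665) = 55.4555750 amu; Δm = 0.5175310 amu; E_B = 482.08 MeV; E_B/A = 8.765 MeV
plutonium-239: Σm = 94(1.0078250) + 145(1.008665) = 240.9919750 amu; Δm = 1.9397750 amu; E_B = 1806.9 MeV; E_B/A = 7.560 MeV
manganese-55 has the higher binding energy per nucleon, so it is the more tightly bound nucleus.

manganese-55; 8.77 MeV/nucleon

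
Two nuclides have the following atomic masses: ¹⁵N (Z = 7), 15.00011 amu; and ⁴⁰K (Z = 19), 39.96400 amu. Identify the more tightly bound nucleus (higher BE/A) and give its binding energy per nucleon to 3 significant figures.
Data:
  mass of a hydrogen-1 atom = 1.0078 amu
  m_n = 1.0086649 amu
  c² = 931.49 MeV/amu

⁴⁰K; 8.53 MeV/nucleon

¹⁵N: Σm = 7(1.0078) + 8(1.0086649) = 15.1239192 amu; Δm = 0.1238092 amu; E_B = 115.327 MeV; E_B/A = 7.688 MeV
⁴⁰K: Σm = 19(1.0078) + 21(1.0086649) = 40.3301629 amu; Δm = 0.3661629 amu; E_B = 341.08 MeV; E_B/A = 8.527 MeV
⁴⁰K has the higher binding energy per nucleon, so it is the more tightly bound nucleus.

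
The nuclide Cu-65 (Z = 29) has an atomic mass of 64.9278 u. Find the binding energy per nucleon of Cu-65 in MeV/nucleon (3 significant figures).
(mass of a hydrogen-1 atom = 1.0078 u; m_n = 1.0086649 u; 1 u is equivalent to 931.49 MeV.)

8.75 MeV/nucleon

With 29 protons and 36 neutrons (A = 65):
Σm = 29·m(¹H) + 36·m_n = 29.2262 + 36.3119364 = 65.5381364 u
The mass defect is 65.5381364 − 64.9278 = 0.6103364 u.
E_B = 0.6103364 × 931.49 = 568.522 MeV
Per nucleon: 568.522 / 65 = 8.746 MeV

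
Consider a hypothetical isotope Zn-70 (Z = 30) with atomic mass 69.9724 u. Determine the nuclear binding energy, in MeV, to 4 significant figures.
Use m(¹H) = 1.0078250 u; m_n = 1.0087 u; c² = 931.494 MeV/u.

Mass of separated nucleons = 30(1.0078250) + 40(1.0087) = 30.2347500 + 40.3480 = 70.5827500 u
Mass defect Δm = 70.5827500 − 69.9724 = 0.6103500 u
Binding energy = Δm·c² = 0.6103500 × 931.494 MeV/u = 568.537 MeV

568.5 MeV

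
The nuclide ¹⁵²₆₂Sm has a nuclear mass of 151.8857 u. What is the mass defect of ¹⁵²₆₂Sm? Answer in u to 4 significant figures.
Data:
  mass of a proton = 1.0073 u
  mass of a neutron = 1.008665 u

Σm = 62·m_p + 90·m_n = 62.4526 + 90.779850 = 153.232450 u
Mass defect Δm = 153.232450 − 151.8857 = 1.346750 u

1.347 u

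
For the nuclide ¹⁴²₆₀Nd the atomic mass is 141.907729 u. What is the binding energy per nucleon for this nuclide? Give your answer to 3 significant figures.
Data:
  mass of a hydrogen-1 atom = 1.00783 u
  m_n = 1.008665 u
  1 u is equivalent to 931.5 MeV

The nucleus contains 60 protons and 142 − 60 = 82 neutrons.
Total constituent mass: 60 × 1.00783 + 82 × 1.008665 = 143.180330 u
Mass defect Δm = 143.180330 − 141.907729 = 1.272601 u
E_B = 1.272601 × 931.5 = 1185.43 MeV
Dividing by A = 142 gives 8.348 MeV per nucleon.

8.35 MeV/nucleon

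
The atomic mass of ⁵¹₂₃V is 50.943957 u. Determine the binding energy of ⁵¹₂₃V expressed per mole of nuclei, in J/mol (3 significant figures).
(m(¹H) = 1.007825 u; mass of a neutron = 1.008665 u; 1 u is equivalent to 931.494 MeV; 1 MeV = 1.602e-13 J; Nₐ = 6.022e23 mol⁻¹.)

4.30e+13 J/mol

With 23 protons and 28 neutrons (A = 51):
Mass of separated nucleons = 23(1.007825) + 28(1.008665) = 23.179975 + 28.242620 = 51.422595 u
Δm = 51.422595 − 50.943957 = 0.478638 u
E_B = 0.478638 × 931.494 = 445.848 MeV
Per nucleus in joules: 445.848 MeV × 1.602e-13 J/MeV = 7.1425e-11 J
Per mole: 7.1425e-11 J × 6.022e23 mol⁻¹ = 4.3012e+13 J/mol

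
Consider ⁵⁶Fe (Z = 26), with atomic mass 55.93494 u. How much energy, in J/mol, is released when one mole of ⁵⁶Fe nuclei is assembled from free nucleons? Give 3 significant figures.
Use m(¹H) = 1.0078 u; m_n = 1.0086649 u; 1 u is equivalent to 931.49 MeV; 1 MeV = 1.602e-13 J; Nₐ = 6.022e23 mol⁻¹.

4.74e+13 J/mol

Z = 26, so N = A − Z = 56 − 26 = 30.
Σm = 26·m(¹H) + 30·m_n = 26.2028 + 30.2599470 = 56.4627470 u
Mass defect Δm = 56.4627470 − 55.93494 = 0.5278070 u
Binding energy = Δm·c² = 0.5278070 × 931.49 MeV/u = 491.647 MeV
Per nucleus in joules: 491.647 MeV × 1.602e-13 J/MeV = 7.8762e-11 J
Per mole: 7.8762e-11 J × 6.022e23 mol⁻¹ = 4.7430e+13 J/mol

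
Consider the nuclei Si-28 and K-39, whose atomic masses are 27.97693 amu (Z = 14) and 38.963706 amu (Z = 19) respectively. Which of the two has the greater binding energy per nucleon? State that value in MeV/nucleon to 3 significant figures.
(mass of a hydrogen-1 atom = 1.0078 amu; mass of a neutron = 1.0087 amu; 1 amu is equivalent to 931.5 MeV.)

K-39; 8.56 MeV/nucleon

Si-28: Σm = 14(1.0078) + 14(1.0087) = 28.2310 amu; Δm = 0.25407 amu; E_B = 236.666 MeV; E_B/A = 8.452 MeV
K-39: Σm = 19(1.0078) + 20(1.0087) = 39.3222 amu; Δm = 0.358494 amu; E_B = 333.937 MeV; E_B/A = 8.562 MeV
K-39 has the higher binding energy per nucleon, so it is the more tightly bound nucleus.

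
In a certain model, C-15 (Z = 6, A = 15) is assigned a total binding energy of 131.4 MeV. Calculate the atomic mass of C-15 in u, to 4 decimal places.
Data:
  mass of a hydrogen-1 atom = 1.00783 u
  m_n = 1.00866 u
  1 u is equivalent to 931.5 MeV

14.9839 u

Mass defect = 131.4 MeV / (931.5 MeV/u) = 0.141063 u
Constituent mass = 6(1.00783) + 9(1.00866) = 15.12492 u
Atomic mass = 15.12492 − 0.141063 = 14.983857 u ≈ 14.9839 u (to 4 decimal places)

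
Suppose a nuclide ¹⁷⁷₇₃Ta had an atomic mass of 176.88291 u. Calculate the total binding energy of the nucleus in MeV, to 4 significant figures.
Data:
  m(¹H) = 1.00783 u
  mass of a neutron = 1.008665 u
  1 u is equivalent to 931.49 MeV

Σm = 73·m(¹H) + 104·m_n = 73.57159 + 104.901160 = 178.472750 u
Δm = 178.472750 − 176.88291 = 1.589840 u
Converting to energy: 1.589840 u × 931.49 MeV/u = 1480.92 MeV

1481 MeV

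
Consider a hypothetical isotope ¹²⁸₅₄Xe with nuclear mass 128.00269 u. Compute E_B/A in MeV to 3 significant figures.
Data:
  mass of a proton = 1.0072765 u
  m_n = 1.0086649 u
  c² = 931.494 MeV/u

Z = 54, so N = A − Z = 128 − 54 = 74.
Σm = 54·m_p + 74·m_n = 54.3929310 + 74.6412026 = 129.0341336 u
Δm = 129.0341336 − 128.00269 = 1.0314436 u
Binding energy = Δm·c² = 1.0314436 × 931.494 MeV/u = 960.784 MeV
Per nucleon: 960.784 / 128 = 7.506 MeV

7.51 MeV/nucleon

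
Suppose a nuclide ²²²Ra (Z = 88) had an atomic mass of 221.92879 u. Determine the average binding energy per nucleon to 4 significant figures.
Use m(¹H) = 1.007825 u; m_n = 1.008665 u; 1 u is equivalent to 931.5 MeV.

8.060 MeV/nucleon

With 88 protons and 134 neutrons (A = 222):
Σm = 88·m(¹H) + 134·m_n = 88.688600 + 135.161110 = 223.849710 u
The mass defect is 223.849710 − 221.92879 = 1.920920 u.
Converting to energy: 1.920920 u × 931.5 MeV/u = 1789.34 MeV
BE/A = 1789.34 MeV / 222 = 8.060 MeV/nucleon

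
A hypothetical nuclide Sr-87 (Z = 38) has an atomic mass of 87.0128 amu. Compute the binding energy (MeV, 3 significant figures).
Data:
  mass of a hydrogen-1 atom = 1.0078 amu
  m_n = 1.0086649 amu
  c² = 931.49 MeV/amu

The nucleus contains 38 protons and 87 − 38 = 49 neutrons.
Mass of separated nucleons = 38(1.0078) + 49(1.0086649) = 38.2964 + 49.4245801 = 87.7209801 amu
The mass defect is 87.7209801 − 87.0128 = 0.7081801 amu.
Binding energy = Δm·c² = 0.7081801 × 931.49 MeV/amu = 659.663 MeV

660 MeV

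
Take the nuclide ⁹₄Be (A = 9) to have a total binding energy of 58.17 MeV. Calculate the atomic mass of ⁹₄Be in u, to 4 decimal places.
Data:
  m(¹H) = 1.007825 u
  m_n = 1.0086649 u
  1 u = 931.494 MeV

Mass defect = 58.17 MeV / (931.494 MeV/u) = 0.062448 u
Constituent mass = 4(1.007825) + 5(1.0086649) = 9.0746245 u
Atomic mass = 9.0746245 − 0.062448 = 9.0121765 u ≈ 9.0122 u (to 4 decimal places)

9.0122 u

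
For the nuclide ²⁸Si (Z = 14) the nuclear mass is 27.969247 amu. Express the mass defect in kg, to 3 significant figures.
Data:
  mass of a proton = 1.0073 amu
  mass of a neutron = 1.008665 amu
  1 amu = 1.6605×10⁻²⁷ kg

4.22e-28 kg

Z = 14, so N = A − Z = 28 − 14 = 14.
Mass of separated nucleons = 14(1.0073) + 14(1.008665) = 14.1022 + 14.121310 = 28.223510 amu
Δm = 28.223510 − 27.969247 = 0.254263 amu
In SI units: 0.254263 amu × 1.6605×10⁻²⁷ kg/amu = 4.2220e-28 kg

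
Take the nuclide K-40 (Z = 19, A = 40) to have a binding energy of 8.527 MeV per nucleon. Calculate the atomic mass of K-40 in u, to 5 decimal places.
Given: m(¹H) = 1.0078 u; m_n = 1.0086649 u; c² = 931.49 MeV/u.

39.96400 u

Total binding energy = 40 × 8.527 = 341.080 MeV
Mass defect = 341.080 MeV / (931.49 MeV/u) = 0.3661660 u
Constituent mass = 19(1.0078) + 21(1.0086649) = 40.3301629 u
Atomic mass = 40.3301629 − 0.3661660 = 39.9639969 u ≈ 39.96400 u (to 5 decimal places)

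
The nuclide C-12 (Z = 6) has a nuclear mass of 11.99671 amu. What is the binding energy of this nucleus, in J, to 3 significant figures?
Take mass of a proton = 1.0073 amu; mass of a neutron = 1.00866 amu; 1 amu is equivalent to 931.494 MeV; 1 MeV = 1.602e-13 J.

Mass of separated nucleons = 6(1.0073) + 6(1.00866) = 6.0438 + 6.05196 = 12.09576 amu
The mass defect is 12.09576 − 11.99671 = 0.09905 amu.
Binding energy = Δm·c² = 0.09905 × 931.494 MeV/amu = 92.2645 MeV
In joules: 92.2645 MeV × 1.602e-13 J/MeV = 1.4781e-11 J

1.48e-11 J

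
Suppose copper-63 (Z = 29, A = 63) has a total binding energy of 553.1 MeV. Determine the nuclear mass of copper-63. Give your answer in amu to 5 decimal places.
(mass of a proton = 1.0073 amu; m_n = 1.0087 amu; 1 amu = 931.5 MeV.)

62.91373 amu

Mass defect = 553.1 MeV / (931.5 MeV/amu) = 0.5937735 amu
Constituent mass = 29(1.0073) + 34(1.0087) = 63.5075 amu
Nuclear mass = 63.5075 − 0.5937735 = 62.9137265 amu ≈ 62.91373 amu (to 5 decimal places)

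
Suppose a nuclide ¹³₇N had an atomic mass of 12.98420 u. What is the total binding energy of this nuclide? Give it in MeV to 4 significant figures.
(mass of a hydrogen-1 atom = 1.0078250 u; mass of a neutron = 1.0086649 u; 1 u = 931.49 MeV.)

The nucleus contains 7 protons and 13 − 7 = 6 neutrons.
Mass of separated nucleons = 7(1.0078250) + 6(1.0086649) = 7.0547750 + 6.0519894 = 13.1067644 u
Mass defect Δm = 13.1067644 − 12.98420 = 0.1225644 u
Binding energy = Δm·c² = 0.1225644 × 931.49 MeV/u = 114.168 MeV

114.2 MeV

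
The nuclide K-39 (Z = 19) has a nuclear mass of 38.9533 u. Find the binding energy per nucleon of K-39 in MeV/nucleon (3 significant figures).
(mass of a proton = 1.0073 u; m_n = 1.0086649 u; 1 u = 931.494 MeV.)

Mass of separated nucleons = 19(1.0073) + 20(1.0086649) = 19.1387 + 20.1732980 = 39.3119980 u
Δm = 39.3119980 − 38.9533 = 0.3586980 u
E_B = 0.3586980 × 931.494 = 334.125 MeV
Per nucleon: 334.125 / 39 = 8.567 MeV

8.57 MeV/nucleon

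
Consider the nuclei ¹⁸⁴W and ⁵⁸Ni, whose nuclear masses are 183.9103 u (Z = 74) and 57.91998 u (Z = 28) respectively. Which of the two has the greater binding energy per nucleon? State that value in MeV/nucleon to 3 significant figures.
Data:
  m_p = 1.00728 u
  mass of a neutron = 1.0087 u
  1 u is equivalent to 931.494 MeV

⁵⁸Ni; 8.75 MeV/nucleon

¹⁸⁴W: Σm = 74(1.00728) + 110(1.0087) = 185.49572 u; Δm = 1.58542 u; E_B = 1476.8 MeV; E_B/A = 8.026 MeV
⁵⁸Ni: Σm = 28(1.00728) + 30(1.0087) = 58.46484 u; Δm = 0.54486 u; E_B = 507.53 MeV; E_B/A = 8.751 MeV
⁵⁸Ni has the higher binding energy per nucleon, so it is the more tightly bound nucleus.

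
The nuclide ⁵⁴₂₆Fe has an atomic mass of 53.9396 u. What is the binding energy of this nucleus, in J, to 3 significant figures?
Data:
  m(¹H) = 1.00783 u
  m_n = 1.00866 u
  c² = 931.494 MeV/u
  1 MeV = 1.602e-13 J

Z = 26, so N = A − Z = 54 − 26 = 28.
Total constituent mass: 26 × 1.00783 + 28 × 1.00866 = 54.44606 u
The mass defect is 54.44606 − 53.9396 = 0.50646 u.
Binding energy = Δm·c² = 0.50646 × 931.494 MeV/u = 471.764 MeV
In joules: 471.764 MeV × 1.602e-13 J/MeV = 7.5577e-11 J

7.56e-11 J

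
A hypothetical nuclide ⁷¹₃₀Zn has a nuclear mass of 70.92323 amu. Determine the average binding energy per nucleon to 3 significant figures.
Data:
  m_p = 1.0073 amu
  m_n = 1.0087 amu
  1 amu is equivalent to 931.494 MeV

Z = 30, so N = A − Z = 71 − 30 = 41.
Σm = 30·m_p + 41·m_n = 30.2190 + 41.3567 = 71.5757 amu
Mass defect Δm = 71.5757 − 70.92323 = 0.65247 amu
E_B = 0.65247 × 931.494 = 607.772 MeV
Dividing by A = 71 gives 8.560 MeV per nucleon.

8.56 MeV/nucleon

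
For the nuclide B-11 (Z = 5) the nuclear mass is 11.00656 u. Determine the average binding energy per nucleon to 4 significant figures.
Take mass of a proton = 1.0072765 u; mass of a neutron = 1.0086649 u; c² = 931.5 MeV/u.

Z = 5, so N = A − Z = 11 − 5 = 6.
Total constituent mass: 5 × 1.0072765 + 6 × 1.0086649 = 11.0883719 u
Δm = 11.0883719 − 11.00656 = 0.0818119 u
E_B = 0.0818119 × 931.5 = 76.2078 MeV
BE/A = 76.2078 MeV / 11 = 6.928 MeV/nucleon

6.928 MeV/nucleon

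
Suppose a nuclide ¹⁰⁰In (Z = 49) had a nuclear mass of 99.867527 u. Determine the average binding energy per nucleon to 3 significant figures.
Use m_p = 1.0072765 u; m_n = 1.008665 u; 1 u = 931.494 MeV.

8.67 MeV/nucleon

The nucleus contains 49 protons and 100 − 49 = 51 neutrons.
Σm = 49·m_p + 51·m_n = 49.3565485 + 51.441915 = 100.7984635 u
Mass defect Δm = 100.7984635 − 99.867527 = 0.9309365 u
Binding energy = Δm·c² = 0.9309365 × 931.494 MeV/u = 867.162 MeV
Per nucleon: 867.162 / 100 = 8.672 MeV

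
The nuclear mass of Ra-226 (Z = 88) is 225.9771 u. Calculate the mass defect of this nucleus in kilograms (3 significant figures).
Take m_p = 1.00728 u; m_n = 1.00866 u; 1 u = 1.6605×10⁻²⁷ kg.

3.09e-27 kg

With 88 protons and 138 neutrons (A = 226):
Total constituent mass: 88 × 1.00728 + 138 × 1.00866 = 227.83572 u
The mass defect is 227.83572 − 225.9771 = 1.85862 u.
In SI units: 1.85862 u × 1.6605×10⁻²⁷ kg/u = 3.0862e-27 kg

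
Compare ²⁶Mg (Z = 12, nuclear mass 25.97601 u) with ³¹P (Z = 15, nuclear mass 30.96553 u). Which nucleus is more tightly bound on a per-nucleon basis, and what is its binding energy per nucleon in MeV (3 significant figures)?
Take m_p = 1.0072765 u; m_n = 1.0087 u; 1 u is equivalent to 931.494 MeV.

²⁶Mg: Σm = 12(1.0072765) + 14(1.0087) = 26.2091180 u; Δm = 0.2331080 u; E_B = 217.1387 MeV; E_B/A = 8.351 MeV
³¹P: Σm = 15(1.0072765) + 16(1.0087) = 31.2483475 u; Δm = 0.2828175 u; E_B = 263.44 MeV; E_B/A = 8.498 MeV
³¹P has the higher binding energy per nucleon, so it is the more tightly bound nucleus.

³¹P; 8.50 MeV/nucleon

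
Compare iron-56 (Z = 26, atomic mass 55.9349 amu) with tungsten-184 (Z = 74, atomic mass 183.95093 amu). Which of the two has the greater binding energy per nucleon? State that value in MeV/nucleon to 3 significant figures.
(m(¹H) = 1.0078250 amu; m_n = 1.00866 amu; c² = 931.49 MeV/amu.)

iron-56: Σm = 26(1.0078250) + 30(1.00866) = 56.4632500 amu; Δm = 0.5283500 amu; E_B = 492.15 MeV; E_B/A = 8.788 MeV
tungsten-184: Σm = 74(1.0078250) + 110(1.00866) = 185.5316500 amu; Δm = 1.5807200 amu; E_B = 1472.4 MeV; E_B/A = 8.002 MeV
iron-56 has the higher binding energy per nucleon, so it is the more tightly bound nucleus.

iron-56; 8.79 MeV/nucleon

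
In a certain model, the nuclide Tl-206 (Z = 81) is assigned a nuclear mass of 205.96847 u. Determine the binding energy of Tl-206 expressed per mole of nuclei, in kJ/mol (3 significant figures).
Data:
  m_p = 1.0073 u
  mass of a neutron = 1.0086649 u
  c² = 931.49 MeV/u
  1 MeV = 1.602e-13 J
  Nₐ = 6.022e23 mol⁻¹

1.53e+11 kJ/mol

With 81 protons and 125 neutrons (A = 206):
Σm = 81·m_p + 125·m_n = 81.5913 + 126.0831125 = 207.6744125 u
Δm = 207.6744125 − 205.96847 = 1.7059425 u
Converting to energy: 1.7059425 u × 931.49 MeV/u = 1589.07 MeV
Per nucleus in joules: 1589.07 MeV × 1.602e-13 J/MeV = 2.5457e-10 J
Per mole: 2.5457e-10 J × 6.022e23 mol⁻¹ = 1.5330e+14 J/mol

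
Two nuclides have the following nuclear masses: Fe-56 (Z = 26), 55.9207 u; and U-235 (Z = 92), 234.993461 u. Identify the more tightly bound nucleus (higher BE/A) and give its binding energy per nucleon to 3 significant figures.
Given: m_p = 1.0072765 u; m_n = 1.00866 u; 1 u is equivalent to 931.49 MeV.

Fe-56; 8.79 MeV/nucleon

Fe-56: Σm = 26(1.0072765) + 30(1.00866) = 56.4489890 u; Δm = 0.5282890 u; E_B = 492.096 MeV; E_B/A = 8.787 MeV
U-235: Σm = 92(1.0072765) + 143(1.00866) = 236.9078180 u; Δm = 1.9143570 u; E_B = 1783.2 MeV; E_B/A = 7.588 MeV
Fe-56 has the higher binding energy per nucleon, so it is the more tightly bound nucleus.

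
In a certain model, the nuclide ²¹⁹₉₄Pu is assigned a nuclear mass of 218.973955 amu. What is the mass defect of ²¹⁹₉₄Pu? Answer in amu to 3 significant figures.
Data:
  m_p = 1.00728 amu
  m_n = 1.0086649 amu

1.79 amu

Σm = 94·m_p + 125·m_n = 94.68432 + 126.0831125 = 220.7674325 amu
Mass defect Δm = 220.7674325 − 218.973955 = 1.7934775 amu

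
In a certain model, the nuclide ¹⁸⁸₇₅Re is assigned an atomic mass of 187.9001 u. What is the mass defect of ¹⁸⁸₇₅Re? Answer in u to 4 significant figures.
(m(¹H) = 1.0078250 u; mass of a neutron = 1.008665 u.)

1.666 u

Z = 75, so N = A − Z = 188 − 75 = 113.
Total constituent mass: 75 × 1.0078250 + 113 × 1.008665 = 189.5660200 u
Mass defect Δm = 189.5660200 − 187.9001 = 1.6659200 u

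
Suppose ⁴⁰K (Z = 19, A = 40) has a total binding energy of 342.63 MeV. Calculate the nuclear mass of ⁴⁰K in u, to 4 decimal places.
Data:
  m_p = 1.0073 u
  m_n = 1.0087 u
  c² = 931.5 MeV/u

39.9536 u

Mass defect = 342.63 MeV / (931.5 MeV/u) = 0.367826 u
Constituent mass = 19(1.0073) + 21(1.0087) = 40.3214 u
Nuclear mass = 40.3214 − 0.367826 = 39.953574 u ≈ 39.9536 u (to 4 decimal places)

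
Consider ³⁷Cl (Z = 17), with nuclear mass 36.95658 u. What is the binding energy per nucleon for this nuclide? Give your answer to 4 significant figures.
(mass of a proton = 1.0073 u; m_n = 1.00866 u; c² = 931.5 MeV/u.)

8.578 MeV/nucleon

Z = 17, so N = A − Z = 37 − 17 = 20.
Mass of separated nucleons = 17(1.0073) + 20(1.00866) = 17.1241 + 20.17320 = 37.29730 u
Mass defect Δm = 37.29730 − 36.95658 = 0.34072 u
Converting to energy: 0.34072 u × 931.5 MeV/u = 317.381 MeV
Dividing by A = 37 gives 8.578 MeV per nucleon.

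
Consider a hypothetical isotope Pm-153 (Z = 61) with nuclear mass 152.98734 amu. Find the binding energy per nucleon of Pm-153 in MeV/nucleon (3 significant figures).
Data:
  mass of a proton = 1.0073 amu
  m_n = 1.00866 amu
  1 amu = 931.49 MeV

Z = 61, so N = A − Z = 153 − 61 = 92.
Mass of separated nucleons = 61(1.0073) + 92(1.00866) = 61.4453 + 92.79672 = 154.24202 amu
The mass defect is 154.24202 − 152.98734 = 1.25468 amu.
Binding energy = Δm·c² = 1.25468 × 931.49 MeV/amu = 1168.72 MeV
Dividing by A = 153 gives 7.639 MeV per nucleon.

7.64 MeV/nucleon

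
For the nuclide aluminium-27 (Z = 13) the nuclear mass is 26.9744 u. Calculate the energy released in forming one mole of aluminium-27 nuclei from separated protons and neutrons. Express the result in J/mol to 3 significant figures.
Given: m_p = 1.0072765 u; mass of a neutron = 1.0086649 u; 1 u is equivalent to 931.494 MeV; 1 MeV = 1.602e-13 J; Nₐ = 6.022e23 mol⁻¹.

2.17e+13 J/mol

With 13 protons and 14 neutrons (A = 27):
Mass of separated nucleons = 13(1.0072765) + 14(1.0086649) = 13.0945945 + 14.1213086 = 27.2159031 u
Δm = 27.2159031 − 26.9744 = 0.2415031 u
E_B = 0.2415031 × 931.494 = 224.959 MeV
Per nucleus in joules: 224.959 MeV × 1.602e-13 J/MeV = 3.6038e-11 J
Per mole: 3.6038e-11 J × 6.022e23 mol⁻¹ = 2.1702e+13 J/mol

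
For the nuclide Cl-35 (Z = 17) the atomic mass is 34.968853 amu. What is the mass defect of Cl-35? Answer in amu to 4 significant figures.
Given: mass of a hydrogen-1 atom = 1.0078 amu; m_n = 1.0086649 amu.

The nucleus contains 17 protons and 35 − 17 = 18 neutrons.
Σm = 17·m(¹H) + 18·m_n = 17.1326 + 18.1559682 = 35.2885682 amu
The mass defect is 35.2885682 − 34.968853 = 0.3197152 amu.

0.3197 amu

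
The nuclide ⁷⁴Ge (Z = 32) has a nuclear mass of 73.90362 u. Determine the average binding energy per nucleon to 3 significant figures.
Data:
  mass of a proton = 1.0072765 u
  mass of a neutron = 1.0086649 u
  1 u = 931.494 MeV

8.73 MeV/nucleon

With 32 protons and 42 neutrons (A = 74):
Mass of separated nucleons = 32(1.0072765) + 42(1.0086649) = 32.2328480 + 42.3639258 = 74.5967738 u
Δm = 74.5967738 − 73.90362 = 0.6931538 u
Binding energy = Δm·c² = 0.6931538 × 931.494 MeV/u = 645.669 MeV
Per nucleon: 645.669 / 74 = 8.725 MeV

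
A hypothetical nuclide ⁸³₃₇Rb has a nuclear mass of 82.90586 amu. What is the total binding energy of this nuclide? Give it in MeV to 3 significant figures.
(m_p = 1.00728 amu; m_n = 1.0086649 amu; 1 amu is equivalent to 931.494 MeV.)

With 37 protons and 46 neutrons (A = 83):
Total constituent mass: 37 × 1.00728 + 46 × 1.0086649 = 83.6679454 amu
Δm = 83.6679454 − 82.90586 = 0.7620854 amu
Binding energy = Δm·c² = 0.7620854 × 931.494 MeV/amu = 709.878 MeV

710 MeV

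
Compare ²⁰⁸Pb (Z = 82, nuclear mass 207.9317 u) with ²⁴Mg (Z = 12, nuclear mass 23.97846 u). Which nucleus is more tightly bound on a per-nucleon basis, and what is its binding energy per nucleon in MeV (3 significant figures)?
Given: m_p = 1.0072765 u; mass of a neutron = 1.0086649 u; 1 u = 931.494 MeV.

²⁰⁸Pb: Σm = 82(1.0072765) + 126(1.0086649) = 209.6884504 u; Δm = 1.7567504 u; E_B = 1636.4 MeV; E_B/A = 7.867 MeV
²⁴Mg: Σm = 12(1.0072765) + 12(1.0086649) = 24.1912968 u; Δm = 0.2128368 u; E_B = 198.26 MeV; E_B/A = 8.261 MeV
²⁴Mg has the higher binding energy per nucleon, so it is the more tightly bound nucleus.

²⁴Mg; 8.26 MeV/nucleon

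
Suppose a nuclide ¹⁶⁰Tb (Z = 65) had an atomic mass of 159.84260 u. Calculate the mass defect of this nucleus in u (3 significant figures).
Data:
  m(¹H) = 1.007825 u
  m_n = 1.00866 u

With 65 protons and 95 neutrons (A = 160):
Total constituent mass: 65 × 1.007825 + 95 × 1.00866 = 161.331325 u
Δm = 161.331325 − 159.84260 = 1.488725 u

1.49 u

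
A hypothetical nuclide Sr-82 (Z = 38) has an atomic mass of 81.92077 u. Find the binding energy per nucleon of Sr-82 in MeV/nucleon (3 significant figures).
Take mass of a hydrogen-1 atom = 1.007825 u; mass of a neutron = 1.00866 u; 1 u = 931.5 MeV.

The nucleus contains 38 protons and 82 − 38 = 44 neutrons.
Mass of separated nucleons = 38(1.007825) + 44(1.00866) = 38.297350 + 44.38104 = 82.678390 u
The mass defect is 82.678390 − 81.92077 = 0.757620 u.
E_B = 0.757620 × 931.5 = 705.723 MeV
BE/A = 705.723 MeV / 82 = 8.606 MeV/nucleon

8.61 MeV/nucleon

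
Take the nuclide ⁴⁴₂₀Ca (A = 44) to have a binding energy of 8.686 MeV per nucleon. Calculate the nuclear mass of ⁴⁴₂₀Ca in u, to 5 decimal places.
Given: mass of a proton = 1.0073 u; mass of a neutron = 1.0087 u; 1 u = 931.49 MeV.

43.94451 u

Total binding energy = 44 × 8.686 = 382.184 MeV
Mass defect = 382.184 MeV / (931.49 MeV/u) = 0.4102932 u
Constituent mass = 20(1.0073) + 24(1.0087) = 44.3548 u
Nuclear mass = 44.3548 − 0.4102932 = 43.9445068 u ≈ 43.94451 u (to 5 decimal places)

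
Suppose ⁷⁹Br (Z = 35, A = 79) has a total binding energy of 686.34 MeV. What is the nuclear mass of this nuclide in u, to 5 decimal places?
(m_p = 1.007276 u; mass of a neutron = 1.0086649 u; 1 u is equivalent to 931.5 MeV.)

78.89910 u

Mass defect = 686.34 MeV / (931.5 MeV/u) = 0.7368116 u
Constituent mass = 35(1.007276) + 44(1.0086649) = 79.6359156 u
Nuclear mass = 79.6359156 − 0.7368116 = 78.8991040 u ≈ 78.89910 u (to 5 decimal places)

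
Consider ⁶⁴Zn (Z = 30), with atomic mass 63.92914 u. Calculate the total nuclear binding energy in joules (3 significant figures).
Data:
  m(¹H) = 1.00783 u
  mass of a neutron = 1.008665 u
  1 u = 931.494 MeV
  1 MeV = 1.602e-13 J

8.96e-11 J

Σm = 30·m(¹H) + 34·m_n = 30.23490 + 34.294610 = 64.529510 u
Δm = 64.529510 − 63.92914 = 0.600370 u
Binding energy = Δm·c² = 0.600370 × 931.494 MeV/u = 559.241 MeV
In joules: 559.241 MeV × 1.602e-13 J/MeV = 8.9590e-11 J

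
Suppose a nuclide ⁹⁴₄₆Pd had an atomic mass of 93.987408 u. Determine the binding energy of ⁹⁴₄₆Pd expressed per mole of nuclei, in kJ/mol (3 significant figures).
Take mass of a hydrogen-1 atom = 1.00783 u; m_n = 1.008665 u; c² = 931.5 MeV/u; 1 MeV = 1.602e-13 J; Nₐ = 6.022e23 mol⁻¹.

The nucleus contains 46 protons and 94 − 46 = 48 neutrons.
Mass of separated nucleons = 46(1.00783) + 48(1.008665) = 46.36018 + 48.415920 = 94.776100 u
Δm = 94.776100 − 93.987408 = 0.788692 u
Binding energy = Δm·c² = 0.788692 × 931.5 MeV/u = 734.667 MeV
Per nucleus in joules: 734.667 MeV × 1.602e-13 J/MeV = 1.1769e-10 J
Per mole: 1.1769e-10 J × 6.022e23 mol⁻¹ = 7.0873e+13 J/mol

7.09e+10 kJ/mol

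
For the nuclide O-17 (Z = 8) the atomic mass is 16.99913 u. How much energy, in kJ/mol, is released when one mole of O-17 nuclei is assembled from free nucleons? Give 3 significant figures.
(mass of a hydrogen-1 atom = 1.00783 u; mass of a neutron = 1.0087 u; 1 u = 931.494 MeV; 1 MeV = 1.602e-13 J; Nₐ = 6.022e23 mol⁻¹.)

1.27e+10 kJ/mol

Z = 8, so N = A − Z = 17 − 8 = 9.
Mass of separated nucleons = 8(1.00783) + 9(1.0087) = 8.06264 + 9.0783 = 17.14094 u
Mass defect Δm = 17.14094 − 16.99913 = 0.14181 u
Converting to energy: 0.14181 u × 931.494 MeV/u = 132.095 MeV
Per nucleus in joules: 132.095 MeV × 1.602e-13 J/MeV = 2.1162e-11 J
Per mole: 2.1162e-11 J × 6.022e23 mol⁻¹ = 1.2744e+13 J/mol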